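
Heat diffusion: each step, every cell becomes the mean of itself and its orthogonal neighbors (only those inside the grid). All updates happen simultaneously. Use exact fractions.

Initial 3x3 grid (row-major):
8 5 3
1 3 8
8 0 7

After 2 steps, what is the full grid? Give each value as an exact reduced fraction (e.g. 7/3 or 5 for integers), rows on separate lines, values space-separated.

After step 1:
  14/3 19/4 16/3
  5 17/5 21/4
  3 9/2 5
After step 2:
  173/36 363/80 46/9
  241/60 229/50 1139/240
  25/6 159/40 59/12

Answer: 173/36 363/80 46/9
241/60 229/50 1139/240
25/6 159/40 59/12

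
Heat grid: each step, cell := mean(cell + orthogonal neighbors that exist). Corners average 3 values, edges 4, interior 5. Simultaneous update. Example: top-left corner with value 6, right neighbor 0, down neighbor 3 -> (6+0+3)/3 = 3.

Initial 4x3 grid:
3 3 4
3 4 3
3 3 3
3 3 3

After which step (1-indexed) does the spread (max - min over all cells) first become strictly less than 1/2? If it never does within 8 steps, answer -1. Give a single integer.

Answer: 2

Derivation:
Step 1: max=7/2, min=3, spread=1/2
Step 2: max=31/9, min=3, spread=4/9
  -> spread < 1/2 first at step 2
Step 3: max=23909/7200, min=1213/400, spread=83/288
Step 4: max=214769/64800, min=21991/7200, spread=337/1296
Step 5: max=12724021/3888000, min=1479551/480000, spread=7396579/38880000
Step 6: max=760142039/233280000, min=40103273/12960000, spread=61253/373248
Step 7: max=45339941401/13996800000, min=2419078057/777600000, spread=14372291/111974400
Step 8: max=2711158572059/839808000000, min=145603492163/46656000000, spread=144473141/1343692800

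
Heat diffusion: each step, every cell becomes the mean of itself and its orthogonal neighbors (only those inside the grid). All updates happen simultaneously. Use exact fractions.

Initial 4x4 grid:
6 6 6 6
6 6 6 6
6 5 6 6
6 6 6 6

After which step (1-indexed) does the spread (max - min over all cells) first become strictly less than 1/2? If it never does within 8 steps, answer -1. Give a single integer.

Answer: 1

Derivation:
Step 1: max=6, min=23/4, spread=1/4
  -> spread < 1/2 first at step 1
Step 2: max=6, min=289/50, spread=11/50
Step 3: max=6, min=14033/2400, spread=367/2400
Step 4: max=3587/600, min=63229/10800, spread=1337/10800
Step 5: max=107531/18000, min=1902331/324000, spread=33227/324000
Step 6: max=643951/108000, min=57105673/9720000, spread=849917/9720000
Step 7: max=9651467/1620000, min=1715885653/291600000, spread=21378407/291600000
Step 8: max=2892311657/486000000, min=51521537629/8748000000, spread=540072197/8748000000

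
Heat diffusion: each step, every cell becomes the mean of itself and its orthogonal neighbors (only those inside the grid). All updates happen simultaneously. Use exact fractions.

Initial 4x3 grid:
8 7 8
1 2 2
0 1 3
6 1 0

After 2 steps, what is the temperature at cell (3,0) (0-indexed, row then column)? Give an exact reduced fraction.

Step 1: cell (3,0) = 7/3
Step 2: cell (3,0) = 19/9
Full grid after step 2:
  43/9 397/80 47/9
  761/240 67/20 811/240
  509/240 19/10 479/240
  19/9 53/30 29/18

Answer: 19/9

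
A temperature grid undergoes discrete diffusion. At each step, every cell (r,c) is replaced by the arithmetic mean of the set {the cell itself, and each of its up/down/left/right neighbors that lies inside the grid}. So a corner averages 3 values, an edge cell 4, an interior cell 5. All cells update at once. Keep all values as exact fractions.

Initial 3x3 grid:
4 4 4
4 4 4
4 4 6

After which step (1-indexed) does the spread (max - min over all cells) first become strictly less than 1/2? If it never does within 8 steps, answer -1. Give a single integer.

Answer: 3

Derivation:
Step 1: max=14/3, min=4, spread=2/3
Step 2: max=41/9, min=4, spread=5/9
Step 3: max=473/108, min=4, spread=41/108
  -> spread < 1/2 first at step 3
Step 4: max=28051/6480, min=731/180, spread=347/1296
Step 5: max=1662137/388800, min=7357/1800, spread=2921/15552
Step 6: max=99140539/23328000, min=889483/216000, spread=24611/186624
Step 7: max=5917442033/1399680000, min=20096741/4860000, spread=207329/2239488
Step 8: max=353953152451/83980800000, min=1075601599/259200000, spread=1746635/26873856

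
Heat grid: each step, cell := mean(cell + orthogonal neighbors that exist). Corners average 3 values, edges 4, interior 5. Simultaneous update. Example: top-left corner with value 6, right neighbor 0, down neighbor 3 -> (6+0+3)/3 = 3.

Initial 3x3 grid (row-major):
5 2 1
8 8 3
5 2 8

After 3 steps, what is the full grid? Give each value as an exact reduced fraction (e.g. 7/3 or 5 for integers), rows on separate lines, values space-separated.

Answer: 1721/360 5371/1200 77/20
12817/2400 27899/6000 16063/3600
3827/720 75127/14400 10031/2160

Derivation:
After step 1:
  5 4 2
  13/2 23/5 5
  5 23/4 13/3
After step 2:
  31/6 39/10 11/3
  211/40 517/100 239/60
  23/4 1181/240 181/36
After step 3:
  1721/360 5371/1200 77/20
  12817/2400 27899/6000 16063/3600
  3827/720 75127/14400 10031/2160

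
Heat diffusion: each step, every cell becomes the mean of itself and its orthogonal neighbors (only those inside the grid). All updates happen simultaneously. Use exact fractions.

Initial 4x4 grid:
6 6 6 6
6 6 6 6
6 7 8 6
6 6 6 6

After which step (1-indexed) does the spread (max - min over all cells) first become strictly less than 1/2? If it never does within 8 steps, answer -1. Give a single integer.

Answer: 3

Derivation:
Step 1: max=33/5, min=6, spread=3/5
Step 2: max=163/25, min=6, spread=13/25
Step 3: max=15317/2400, min=1453/240, spread=787/2400
  -> spread < 1/2 first at step 3
Step 4: max=137057/21600, min=43903/7200, spread=1337/5400
Step 5: max=13680593/2160000, min=1322317/216000, spread=457423/2160000
Step 6: max=122866733/19440000, min=7964471/1296000, spread=849917/4860000
Step 7: max=3677792027/583200000, min=1197426133/194400000, spread=21378407/145800000
Step 8: max=110162645837/17496000000, min=36000785683/5832000000, spread=540072197/4374000000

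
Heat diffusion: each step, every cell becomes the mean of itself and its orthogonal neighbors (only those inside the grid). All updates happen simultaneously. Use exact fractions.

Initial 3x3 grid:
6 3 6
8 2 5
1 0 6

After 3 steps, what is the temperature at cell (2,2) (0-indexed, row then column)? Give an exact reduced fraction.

Answer: 977/270

Derivation:
Step 1: cell (2,2) = 11/3
Step 2: cell (2,2) = 32/9
Step 3: cell (2,2) = 977/270
Full grid after step 3:
  4823/1080 63517/14400 2389/540
  57017/14400 3959/1000 57967/14400
  139/40 49217/14400 977/270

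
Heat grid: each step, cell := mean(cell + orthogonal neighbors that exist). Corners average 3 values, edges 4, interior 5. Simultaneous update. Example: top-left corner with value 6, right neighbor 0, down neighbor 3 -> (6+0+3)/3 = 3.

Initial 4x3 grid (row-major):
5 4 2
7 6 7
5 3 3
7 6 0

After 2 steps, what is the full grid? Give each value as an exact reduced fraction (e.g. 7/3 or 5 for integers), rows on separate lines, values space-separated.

Answer: 46/9 1159/240 157/36
1319/240 49/10 1049/240
437/80 91/20 307/80
31/6 22/5 41/12

Derivation:
After step 1:
  16/3 17/4 13/3
  23/4 27/5 9/2
  11/2 23/5 13/4
  6 4 3
After step 2:
  46/9 1159/240 157/36
  1319/240 49/10 1049/240
  437/80 91/20 307/80
  31/6 22/5 41/12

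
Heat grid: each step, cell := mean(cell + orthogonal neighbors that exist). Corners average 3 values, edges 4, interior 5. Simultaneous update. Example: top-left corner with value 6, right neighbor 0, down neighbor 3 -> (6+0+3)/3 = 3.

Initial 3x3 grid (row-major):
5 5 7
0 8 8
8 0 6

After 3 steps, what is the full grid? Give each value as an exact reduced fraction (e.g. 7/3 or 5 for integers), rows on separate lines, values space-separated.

After step 1:
  10/3 25/4 20/3
  21/4 21/5 29/4
  8/3 11/2 14/3
After step 2:
  89/18 409/80 121/18
  309/80 569/100 1367/240
  161/36 511/120 209/36
After step 3:
  5011/1080 26963/4800 6311/1080
  22763/4800 29543/6000 86089/14400
  9067/2160 36407/7200 11347/2160

Answer: 5011/1080 26963/4800 6311/1080
22763/4800 29543/6000 86089/14400
9067/2160 36407/7200 11347/2160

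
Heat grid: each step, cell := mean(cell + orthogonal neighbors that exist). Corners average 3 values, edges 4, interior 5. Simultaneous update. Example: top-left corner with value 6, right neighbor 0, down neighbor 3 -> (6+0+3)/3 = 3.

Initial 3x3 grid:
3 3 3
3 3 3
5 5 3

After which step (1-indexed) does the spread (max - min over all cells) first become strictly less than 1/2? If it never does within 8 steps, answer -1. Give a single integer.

Step 1: max=13/3, min=3, spread=4/3
Step 2: max=71/18, min=3, spread=17/18
Step 3: max=4087/1080, min=281/90, spread=143/216
Step 4: max=237149/64800, min=4313/1350, spread=1205/2592
  -> spread < 1/2 first at step 4
Step 5: max=13963303/3888000, min=117541/36000, spread=10151/31104
Step 6: max=825509141/233280000, min=32169209/9720000, spread=85517/373248
Step 7: max=49062790927/13996800000, min=3900953671/1166400000, spread=720431/4478976
Step 8: max=2923038194669/839808000000, min=9820161863/2916000000, spread=6069221/53747712

Answer: 4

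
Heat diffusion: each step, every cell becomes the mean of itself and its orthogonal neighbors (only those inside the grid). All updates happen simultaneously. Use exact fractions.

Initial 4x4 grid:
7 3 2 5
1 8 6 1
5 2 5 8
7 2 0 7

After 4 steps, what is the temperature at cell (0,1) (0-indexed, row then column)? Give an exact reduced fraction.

Answer: 91783/21600

Derivation:
Step 1: cell (0,1) = 5
Step 2: cell (0,1) = 25/6
Step 3: cell (0,1) = 15689/3600
Step 4: cell (0,1) = 91783/21600
Full grid after step 4:
  17773/4050 91783/21600 455207/108000 270571/64800
  92233/21600 194473/45000 764389/180000 933379/216000
  453257/108000 739789/180000 25777/6000 35121/8000
  256771/64800 875479/216000 99863/24000 9449/2160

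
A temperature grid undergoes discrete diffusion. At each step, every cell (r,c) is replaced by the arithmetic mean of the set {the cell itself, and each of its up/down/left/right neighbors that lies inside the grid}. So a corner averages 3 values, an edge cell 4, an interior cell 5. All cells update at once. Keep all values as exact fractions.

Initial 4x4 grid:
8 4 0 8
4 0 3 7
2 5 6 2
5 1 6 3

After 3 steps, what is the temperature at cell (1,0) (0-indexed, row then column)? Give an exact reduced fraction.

Step 1: cell (1,0) = 7/2
Step 2: cell (1,0) = 481/120
Step 3: cell (1,0) = 12901/3600
Full grid after step 3:
  8477/2160 26357/7200 9631/2400 3059/720
  12901/3600 22331/6000 7597/2000 1731/400
  13157/3600 4157/1200 23869/6000 14987/3600
  7423/2160 26779/7200 27619/7200 9019/2160

Answer: 12901/3600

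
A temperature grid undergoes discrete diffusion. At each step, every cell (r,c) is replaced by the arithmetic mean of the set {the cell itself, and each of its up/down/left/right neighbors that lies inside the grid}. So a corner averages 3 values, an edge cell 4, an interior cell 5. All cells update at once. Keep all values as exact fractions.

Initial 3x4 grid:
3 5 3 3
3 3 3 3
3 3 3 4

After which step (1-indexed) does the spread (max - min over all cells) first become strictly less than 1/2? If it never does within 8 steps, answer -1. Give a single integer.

Step 1: max=11/3, min=3, spread=2/3
Step 2: max=211/60, min=3, spread=31/60
Step 3: max=1831/540, min=7493/2400, spread=5803/21600
  -> spread < 1/2 first at step 3
Step 4: max=359909/108000, min=68213/21600, spread=4711/27000
Step 5: max=3207479/972000, min=6890497/2160000, spread=2135107/19440000
Step 6: max=318704261/97200000, min=623601497/194400000, spread=552281/7776000
Step 7: max=5716231357/1749600000, min=90059550437/27993600000, spread=56006051/1119744000
Step 8: max=570024024133/174960000000, min=2255072288657/699840000000, spread=200190463/5598720000

Answer: 3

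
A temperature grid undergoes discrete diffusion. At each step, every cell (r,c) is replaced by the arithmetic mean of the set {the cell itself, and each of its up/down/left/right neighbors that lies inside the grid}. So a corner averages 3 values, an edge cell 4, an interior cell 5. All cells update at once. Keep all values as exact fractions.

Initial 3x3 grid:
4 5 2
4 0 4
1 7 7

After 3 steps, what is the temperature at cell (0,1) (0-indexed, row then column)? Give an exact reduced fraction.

Answer: 3173/960

Derivation:
Step 1: cell (0,1) = 11/4
Step 2: cell (0,1) = 59/16
Step 3: cell (0,1) = 3173/960
Full grid after step 3:
  94/27 3173/960 401/108
  9569/2880 96/25 10789/2880
  137/36 3673/960 13/3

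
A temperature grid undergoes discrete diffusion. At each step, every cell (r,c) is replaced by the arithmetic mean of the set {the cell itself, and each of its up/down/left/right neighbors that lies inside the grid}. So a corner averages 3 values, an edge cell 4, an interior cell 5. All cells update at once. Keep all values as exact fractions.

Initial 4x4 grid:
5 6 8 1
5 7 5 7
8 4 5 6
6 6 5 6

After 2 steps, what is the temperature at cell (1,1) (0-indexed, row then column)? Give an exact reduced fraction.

Step 1: cell (1,1) = 27/5
Step 2: cell (1,1) = 611/100
Full grid after step 2:
  217/36 667/120 697/120 181/36
  341/60 611/100 531/100 1349/240
  37/6 137/25 289/50 257/48
  53/9 281/48 257/48 103/18

Answer: 611/100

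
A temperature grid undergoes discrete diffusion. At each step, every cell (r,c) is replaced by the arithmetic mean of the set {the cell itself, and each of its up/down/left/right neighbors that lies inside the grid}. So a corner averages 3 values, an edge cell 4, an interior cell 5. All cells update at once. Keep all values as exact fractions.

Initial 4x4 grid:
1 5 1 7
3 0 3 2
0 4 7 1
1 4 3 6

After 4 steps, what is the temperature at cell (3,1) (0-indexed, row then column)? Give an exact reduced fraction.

Answer: 160531/54000

Derivation:
Step 1: cell (3,1) = 3
Step 2: cell (3,1) = 19/6
Step 3: cell (3,1) = 5419/1800
Step 4: cell (3,1) = 160531/54000
Full grid after step 4:
  50167/21600 64691/24000 129727/43200 53093/16200
  42827/18000 158389/60000 142439/45000 144661/43200
  130051/54000 64259/22500 597701/180000 30857/8640
  20987/8100 160531/54000 37519/10800 239927/64800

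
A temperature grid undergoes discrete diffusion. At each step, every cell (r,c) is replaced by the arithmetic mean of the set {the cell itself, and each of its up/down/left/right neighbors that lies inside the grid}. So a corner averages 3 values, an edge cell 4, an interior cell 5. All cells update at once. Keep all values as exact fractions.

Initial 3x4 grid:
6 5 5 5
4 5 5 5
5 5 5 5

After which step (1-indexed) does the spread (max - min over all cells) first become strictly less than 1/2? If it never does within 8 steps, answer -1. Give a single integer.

Answer: 2

Derivation:
Step 1: max=21/4, min=14/3, spread=7/12
Step 2: max=61/12, min=73/15, spread=13/60
  -> spread < 1/2 first at step 2
Step 3: max=12101/2400, min=658/135, spread=3629/21600
Step 4: max=120469/24000, min=159599/32400, spread=60683/648000
Step 5: max=1082189/216000, min=4794053/972000, spread=30319/388800
Step 6: max=32409233/6480000, min=288599047/58320000, spread=61681/1166400
Step 7: max=971830361/194400000, min=8667452299/1749600000, spread=1580419/34992000
Step 8: max=58252774099/11664000000, min=520746082391/104976000000, spread=7057769/209952000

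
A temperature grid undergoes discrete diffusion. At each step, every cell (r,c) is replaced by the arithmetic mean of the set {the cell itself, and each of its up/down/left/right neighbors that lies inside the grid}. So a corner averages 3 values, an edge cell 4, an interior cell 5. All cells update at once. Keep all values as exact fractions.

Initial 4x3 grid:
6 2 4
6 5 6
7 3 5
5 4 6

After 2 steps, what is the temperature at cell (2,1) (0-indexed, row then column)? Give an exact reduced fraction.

Step 1: cell (2,1) = 24/5
Step 2: cell (2,1) = 479/100
Full grid after step 2:
  179/36 1039/240 53/12
  1219/240 489/100 23/5
  1283/240 479/100 99/20
  181/36 589/120 29/6

Answer: 479/100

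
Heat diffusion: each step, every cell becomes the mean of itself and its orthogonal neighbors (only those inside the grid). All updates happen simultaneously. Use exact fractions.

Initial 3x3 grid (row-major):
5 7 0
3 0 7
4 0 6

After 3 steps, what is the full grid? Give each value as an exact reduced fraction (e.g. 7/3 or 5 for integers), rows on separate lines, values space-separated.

After step 1:
  5 3 14/3
  3 17/5 13/4
  7/3 5/2 13/3
After step 2:
  11/3 241/60 131/36
  103/30 303/100 313/80
  47/18 377/120 121/36
After step 3:
  667/180 12917/3600 8329/2160
  11467/3600 21041/6000 5577/1600
  3307/1080 21859/7200 7499/2160

Answer: 667/180 12917/3600 8329/2160
11467/3600 21041/6000 5577/1600
3307/1080 21859/7200 7499/2160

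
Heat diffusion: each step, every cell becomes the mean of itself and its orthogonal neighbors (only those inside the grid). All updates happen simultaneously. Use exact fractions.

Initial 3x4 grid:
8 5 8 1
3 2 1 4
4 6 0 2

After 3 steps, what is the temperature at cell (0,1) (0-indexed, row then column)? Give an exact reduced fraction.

Step 1: cell (0,1) = 23/4
Step 2: cell (0,1) = 547/120
Step 3: cell (0,1) = 7991/1800
Full grid after step 3:
  10079/2160 7991/1800 13507/3600 749/216
  61853/14400 1417/375 19637/6000 5021/1800
  4117/1080 24389/7200 6463/2400 359/144

Answer: 7991/1800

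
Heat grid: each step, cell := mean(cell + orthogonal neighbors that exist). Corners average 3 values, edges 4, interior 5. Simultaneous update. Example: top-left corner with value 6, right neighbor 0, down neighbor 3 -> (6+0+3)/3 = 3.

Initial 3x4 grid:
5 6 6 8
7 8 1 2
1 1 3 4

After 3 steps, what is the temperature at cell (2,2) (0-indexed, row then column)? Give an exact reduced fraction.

Step 1: cell (2,2) = 9/4
Step 2: cell (2,2) = 25/8
Step 3: cell (2,2) = 1337/400
Full grid after step 3:
  3857/720 6371/1200 17533/3600 2017/432
  22859/4800 8861/2000 25193/6000 56767/14400
  2837/720 4471/1200 1337/400 487/144

Answer: 1337/400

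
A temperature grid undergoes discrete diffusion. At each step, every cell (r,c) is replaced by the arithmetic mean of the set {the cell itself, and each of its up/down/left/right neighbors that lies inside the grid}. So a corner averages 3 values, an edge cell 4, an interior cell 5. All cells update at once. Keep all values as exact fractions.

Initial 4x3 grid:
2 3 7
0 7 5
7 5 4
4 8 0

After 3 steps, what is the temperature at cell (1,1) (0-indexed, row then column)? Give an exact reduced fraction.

Step 1: cell (1,1) = 4
Step 2: cell (1,1) = 247/50
Step 3: cell (1,1) = 6349/1500
Full grid after step 3:
  1547/432 62759/14400 163/36
  7633/1800 6349/1500 11719/2400
  16021/3600 14713/3000 10639/2400
  10937/2160 66109/14400 559/120

Answer: 6349/1500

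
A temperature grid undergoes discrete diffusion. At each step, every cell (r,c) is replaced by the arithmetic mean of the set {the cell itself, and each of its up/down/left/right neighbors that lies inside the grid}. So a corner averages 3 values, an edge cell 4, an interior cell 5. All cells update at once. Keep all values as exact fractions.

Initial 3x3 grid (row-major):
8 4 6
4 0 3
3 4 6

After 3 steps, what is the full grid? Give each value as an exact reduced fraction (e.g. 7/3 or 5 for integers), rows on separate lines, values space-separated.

After step 1:
  16/3 9/2 13/3
  15/4 3 15/4
  11/3 13/4 13/3
After step 2:
  163/36 103/24 151/36
  63/16 73/20 185/48
  32/9 57/16 34/9
After step 3:
  1837/432 5999/1440 1777/432
  3761/960 4631/1200 11143/2880
  199/54 3491/960 403/108

Answer: 1837/432 5999/1440 1777/432
3761/960 4631/1200 11143/2880
199/54 3491/960 403/108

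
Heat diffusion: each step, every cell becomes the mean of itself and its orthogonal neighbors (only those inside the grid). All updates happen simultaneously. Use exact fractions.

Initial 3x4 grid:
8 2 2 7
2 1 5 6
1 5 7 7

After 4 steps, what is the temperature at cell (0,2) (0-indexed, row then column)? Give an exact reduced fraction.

Step 1: cell (0,2) = 4
Step 2: cell (0,2) = 329/80
Step 3: cell (0,2) = 10469/2400
Step 4: cell (0,2) = 34907/8000
Full grid after step 4:
  24623/7200 271523/72000 34907/8000 211283/43200
  369827/108000 683737/180000 1657199/360000 4431271/864000
  14077/4050 214111/54000 256591/54000 691799/129600

Answer: 34907/8000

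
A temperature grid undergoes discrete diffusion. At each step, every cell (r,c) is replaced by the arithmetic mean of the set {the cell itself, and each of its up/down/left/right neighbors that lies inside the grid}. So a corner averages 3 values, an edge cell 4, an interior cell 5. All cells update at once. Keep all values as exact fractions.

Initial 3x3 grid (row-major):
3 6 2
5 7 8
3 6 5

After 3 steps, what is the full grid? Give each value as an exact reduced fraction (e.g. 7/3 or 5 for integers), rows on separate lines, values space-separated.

After step 1:
  14/3 9/2 16/3
  9/2 32/5 11/2
  14/3 21/4 19/3
After step 2:
  41/9 209/40 46/9
  607/120 523/100 707/120
  173/36 453/80 205/36
After step 3:
  2671/540 12073/2400 2921/540
  35369/7200 10827/2000 39469/7200
  11179/2160 8557/1600 12419/2160

Answer: 2671/540 12073/2400 2921/540
35369/7200 10827/2000 39469/7200
11179/2160 8557/1600 12419/2160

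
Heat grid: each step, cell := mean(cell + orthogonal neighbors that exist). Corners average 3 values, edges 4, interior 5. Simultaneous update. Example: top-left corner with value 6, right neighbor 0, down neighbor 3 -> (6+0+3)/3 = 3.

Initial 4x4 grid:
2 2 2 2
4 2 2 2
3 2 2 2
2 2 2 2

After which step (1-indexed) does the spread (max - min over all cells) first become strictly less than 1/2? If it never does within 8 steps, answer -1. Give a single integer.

Step 1: max=11/4, min=2, spread=3/4
Step 2: max=317/120, min=2, spread=77/120
Step 3: max=8903/3600, min=2, spread=1703/3600
  -> spread < 1/2 first at step 3
Step 4: max=261473/108000, min=454/225, spread=43553/108000
Step 5: max=7663481/3240000, min=367313/180000, spread=1051847/3240000
Step 6: max=226942877/97200000, min=1112231/540000, spread=26741297/97200000
Step 7: max=2018270237/874800000, min=112185169/54000000, spread=62772031/273375000
Step 8: max=200079045593/87480000000, min=5089042891/2430000000, spread=16873501517/87480000000

Answer: 3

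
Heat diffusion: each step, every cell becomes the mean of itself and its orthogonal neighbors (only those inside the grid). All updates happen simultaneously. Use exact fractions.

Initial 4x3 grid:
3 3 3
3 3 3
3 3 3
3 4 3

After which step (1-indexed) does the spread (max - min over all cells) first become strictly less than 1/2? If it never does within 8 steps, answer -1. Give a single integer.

Answer: 1

Derivation:
Step 1: max=10/3, min=3, spread=1/3
  -> spread < 1/2 first at step 1
Step 2: max=787/240, min=3, spread=67/240
Step 3: max=6917/2160, min=3, spread=437/2160
Step 4: max=2749531/864000, min=3009/1000, spread=29951/172800
Step 5: max=24543821/7776000, min=10204/3375, spread=206761/1555200
Step 6: max=9787395571/3110400000, min=16365671/5400000, spread=14430763/124416000
Step 7: max=584979741689/186624000000, min=1313652727/432000000, spread=139854109/1492992000
Step 8: max=35014791890251/11197440000000, min=118491228977/38880000000, spread=7114543559/89579520000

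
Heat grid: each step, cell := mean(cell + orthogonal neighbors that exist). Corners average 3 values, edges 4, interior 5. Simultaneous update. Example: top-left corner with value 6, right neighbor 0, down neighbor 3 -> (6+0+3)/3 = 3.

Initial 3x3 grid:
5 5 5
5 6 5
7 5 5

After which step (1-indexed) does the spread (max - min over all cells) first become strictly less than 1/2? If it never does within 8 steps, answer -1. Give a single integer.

Step 1: max=23/4, min=5, spread=3/4
Step 2: max=103/18, min=409/80, spread=439/720
Step 3: max=5951/1080, min=1847/360, spread=41/108
  -> spread < 1/2 first at step 3
Step 4: max=355537/64800, min=112729/21600, spread=347/1296
Step 5: max=21083639/3888000, min=6784463/1296000, spread=2921/15552
Step 6: max=1260395233/233280000, min=409877161/77760000, spread=24611/186624
Step 7: max=75280985351/13996800000, min=24661726367/4665600000, spread=207329/2239488
Step 8: max=4506878713297/839808000000, min=1484098789849/279936000000, spread=1746635/26873856

Answer: 3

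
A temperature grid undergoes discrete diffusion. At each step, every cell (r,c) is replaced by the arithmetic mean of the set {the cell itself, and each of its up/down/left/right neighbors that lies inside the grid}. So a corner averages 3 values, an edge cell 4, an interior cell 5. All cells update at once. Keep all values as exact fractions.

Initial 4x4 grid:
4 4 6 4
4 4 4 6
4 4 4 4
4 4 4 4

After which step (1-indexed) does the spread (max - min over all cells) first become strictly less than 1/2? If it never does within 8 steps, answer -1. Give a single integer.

Answer: 6

Derivation:
Step 1: max=16/3, min=4, spread=4/3
Step 2: max=287/60, min=4, spread=47/60
Step 3: max=1291/270, min=4, spread=211/270
Step 4: max=37441/8100, min=4, spread=5041/8100
Step 5: max=1110643/243000, min=9079/2250, spread=130111/243000
Step 6: max=32802367/7290000, min=547159/135000, spread=3255781/7290000
  -> spread < 1/2 first at step 6
Step 7: max=975153691/218700000, min=551107/135000, spread=82360351/218700000
Step 8: max=28995316891/6561000000, min=99706441/24300000, spread=2074577821/6561000000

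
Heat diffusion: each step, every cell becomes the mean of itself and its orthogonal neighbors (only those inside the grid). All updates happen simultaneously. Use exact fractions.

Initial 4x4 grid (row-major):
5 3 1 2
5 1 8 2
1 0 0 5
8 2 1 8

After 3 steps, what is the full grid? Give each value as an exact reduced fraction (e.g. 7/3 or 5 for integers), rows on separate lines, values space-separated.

After step 1:
  13/3 5/2 7/2 5/3
  3 17/5 12/5 17/4
  7/2 4/5 14/5 15/4
  11/3 11/4 11/4 14/3
After step 2:
  59/18 103/30 151/60 113/36
  427/120 121/50 327/100 181/60
  329/120 53/20 5/2 58/15
  119/36 299/120 389/120 67/18
After step 3:
  3697/1080 10483/3600 11123/3600 1561/540
  5399/1800 9199/3000 4117/1500 11963/3600
  1103/360 3841/1500 9317/3000 2359/720
  1537/540 263/90 269/90 3899/1080

Answer: 3697/1080 10483/3600 11123/3600 1561/540
5399/1800 9199/3000 4117/1500 11963/3600
1103/360 3841/1500 9317/3000 2359/720
1537/540 263/90 269/90 3899/1080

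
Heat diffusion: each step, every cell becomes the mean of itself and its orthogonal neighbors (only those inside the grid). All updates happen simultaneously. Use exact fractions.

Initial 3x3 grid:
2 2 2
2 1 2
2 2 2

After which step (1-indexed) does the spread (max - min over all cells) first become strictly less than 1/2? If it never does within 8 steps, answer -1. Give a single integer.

Answer: 1

Derivation:
Step 1: max=2, min=7/4, spread=1/4
  -> spread < 1/2 first at step 1
Step 2: max=151/80, min=44/25, spread=51/400
Step 3: max=673/360, min=8777/4800, spread=589/14400
Step 4: max=534919/288000, min=55057/30000, spread=31859/1440000
Step 5: max=3335279/1800000, min=31868393/17280000, spread=751427/86400000
Step 6: max=1918536871/1036800000, min=199365313/108000000, spread=23149331/5184000000
Step 7: max=11985068111/6480000000, min=114933345737/62208000000, spread=616540643/311040000000
Step 8: max=6901027991239/3732480000000, min=718487546017/388800000000, spread=17737747379/18662400000000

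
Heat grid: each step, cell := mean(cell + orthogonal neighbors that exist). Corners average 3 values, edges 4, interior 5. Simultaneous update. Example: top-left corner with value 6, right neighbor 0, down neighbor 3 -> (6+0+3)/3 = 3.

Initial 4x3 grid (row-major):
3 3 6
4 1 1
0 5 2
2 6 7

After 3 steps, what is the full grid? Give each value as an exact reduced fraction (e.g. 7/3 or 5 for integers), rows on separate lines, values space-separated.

After step 1:
  10/3 13/4 10/3
  2 14/5 5/2
  11/4 14/5 15/4
  8/3 5 5
After step 2:
  103/36 763/240 109/36
  653/240 267/100 743/240
  613/240 171/50 281/80
  125/36 58/15 55/12
After step 3:
  1577/540 42257/14400 3349/1080
  19451/7200 18103/6000 22151/7200
  21901/7200 4807/1500 8767/2400
  7123/2160 863/225 319/80

Answer: 1577/540 42257/14400 3349/1080
19451/7200 18103/6000 22151/7200
21901/7200 4807/1500 8767/2400
7123/2160 863/225 319/80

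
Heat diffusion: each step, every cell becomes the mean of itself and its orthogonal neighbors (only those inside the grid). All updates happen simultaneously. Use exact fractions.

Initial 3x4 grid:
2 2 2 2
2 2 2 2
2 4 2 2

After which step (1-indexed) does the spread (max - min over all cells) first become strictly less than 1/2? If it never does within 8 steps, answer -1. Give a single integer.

Step 1: max=8/3, min=2, spread=2/3
Step 2: max=151/60, min=2, spread=31/60
Step 3: max=1291/540, min=2, spread=211/540
  -> spread < 1/2 first at step 3
Step 4: max=124897/54000, min=1847/900, spread=14077/54000
Step 5: max=1112407/486000, min=111683/54000, spread=5363/24300
Step 6: max=32900809/14580000, min=62869/30000, spread=93859/583200
Step 7: max=1959874481/874800000, min=102536467/48600000, spread=4568723/34992000
Step 8: max=116756435629/52488000000, min=3097618889/1458000000, spread=8387449/83980800

Answer: 3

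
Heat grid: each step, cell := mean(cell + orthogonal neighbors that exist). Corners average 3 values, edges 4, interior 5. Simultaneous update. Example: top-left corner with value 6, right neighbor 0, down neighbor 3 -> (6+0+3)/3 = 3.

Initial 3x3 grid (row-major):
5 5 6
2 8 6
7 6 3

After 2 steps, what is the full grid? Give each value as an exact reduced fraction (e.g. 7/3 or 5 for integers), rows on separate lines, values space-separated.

After step 1:
  4 6 17/3
  11/2 27/5 23/4
  5 6 5
After step 2:
  31/6 79/15 209/36
  199/40 573/100 1309/240
  11/2 107/20 67/12

Answer: 31/6 79/15 209/36
199/40 573/100 1309/240
11/2 107/20 67/12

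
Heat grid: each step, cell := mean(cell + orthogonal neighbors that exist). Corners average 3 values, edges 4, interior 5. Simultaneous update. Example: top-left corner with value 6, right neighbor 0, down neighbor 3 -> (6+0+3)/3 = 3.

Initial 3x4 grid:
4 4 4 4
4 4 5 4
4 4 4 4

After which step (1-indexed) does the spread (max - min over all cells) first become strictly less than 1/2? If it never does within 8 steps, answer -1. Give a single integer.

Step 1: max=17/4, min=4, spread=1/4
  -> spread < 1/2 first at step 1
Step 2: max=423/100, min=4, spread=23/100
Step 3: max=20011/4800, min=1613/400, spread=131/960
Step 4: max=179351/43200, min=29191/7200, spread=841/8640
Step 5: max=71662051/17280000, min=5853373/1440000, spread=56863/691200
Step 6: max=643614341/155520000, min=52829543/12960000, spread=386393/6220800
Step 7: max=257225723131/62208000000, min=21156358813/5184000000, spread=26795339/497664000
Step 8: max=15413735714129/3732480000000, min=1271246149667/311040000000, spread=254051069/5971968000

Answer: 1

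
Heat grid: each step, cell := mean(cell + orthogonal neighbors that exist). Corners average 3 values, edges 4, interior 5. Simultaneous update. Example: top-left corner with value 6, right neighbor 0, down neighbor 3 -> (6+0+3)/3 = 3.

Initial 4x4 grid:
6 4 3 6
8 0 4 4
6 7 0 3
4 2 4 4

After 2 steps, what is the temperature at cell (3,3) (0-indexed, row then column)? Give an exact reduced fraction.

Answer: 107/36

Derivation:
Step 1: cell (3,3) = 11/3
Step 2: cell (3,3) = 107/36
Full grid after step 2:
  19/4 181/40 421/120 77/18
  437/80 361/100 189/50 203/60
  73/16 217/50 281/100 107/30
  29/6 55/16 841/240 107/36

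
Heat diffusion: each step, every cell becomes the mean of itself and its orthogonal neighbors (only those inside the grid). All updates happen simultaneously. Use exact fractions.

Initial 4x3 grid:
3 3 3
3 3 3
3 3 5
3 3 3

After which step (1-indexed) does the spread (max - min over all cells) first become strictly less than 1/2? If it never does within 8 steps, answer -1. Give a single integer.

Step 1: max=11/3, min=3, spread=2/3
Step 2: max=211/60, min=3, spread=31/60
Step 3: max=1831/540, min=3, spread=211/540
  -> spread < 1/2 first at step 3
Step 4: max=178897/54000, min=2747/900, spread=14077/54000
Step 5: max=1598407/486000, min=165683/54000, spread=5363/24300
Step 6: max=47480809/14580000, min=92869/30000, spread=93859/583200
Step 7: max=2834674481/874800000, min=151136467/48600000, spread=4568723/34992000
Step 8: max=169244435629/52488000000, min=4555618889/1458000000, spread=8387449/83980800

Answer: 3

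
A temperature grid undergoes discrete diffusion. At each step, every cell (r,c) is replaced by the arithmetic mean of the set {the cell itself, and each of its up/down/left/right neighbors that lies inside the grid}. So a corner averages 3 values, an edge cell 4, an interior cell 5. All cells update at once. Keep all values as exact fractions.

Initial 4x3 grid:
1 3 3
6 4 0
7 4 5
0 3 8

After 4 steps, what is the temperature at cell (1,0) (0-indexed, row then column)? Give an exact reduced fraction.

Step 1: cell (1,0) = 9/2
Step 2: cell (1,0) = 929/240
Step 3: cell (1,0) = 5479/1440
Step 4: cell (1,0) = 31787/8640
Full grid after step 4:
  17947/5184 112097/34560 605/192
  31787/8640 259067/72000 3313/960
  171979/43200 283567/72000 170929/43200
  105119/25920 717761/172800 107579/25920

Answer: 31787/8640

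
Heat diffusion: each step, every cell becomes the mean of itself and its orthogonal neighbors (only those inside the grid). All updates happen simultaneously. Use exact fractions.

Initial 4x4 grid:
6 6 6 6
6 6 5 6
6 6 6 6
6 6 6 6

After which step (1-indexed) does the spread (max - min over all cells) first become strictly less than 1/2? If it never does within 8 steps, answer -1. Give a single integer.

Step 1: max=6, min=23/4, spread=1/4
  -> spread < 1/2 first at step 1
Step 2: max=6, min=289/50, spread=11/50
Step 3: max=6, min=14033/2400, spread=367/2400
Step 4: max=3587/600, min=63229/10800, spread=1337/10800
Step 5: max=107531/18000, min=1902331/324000, spread=33227/324000
Step 6: max=643951/108000, min=57105673/9720000, spread=849917/9720000
Step 7: max=9651467/1620000, min=1715885653/291600000, spread=21378407/291600000
Step 8: max=2892311657/486000000, min=51521537629/8748000000, spread=540072197/8748000000

Answer: 1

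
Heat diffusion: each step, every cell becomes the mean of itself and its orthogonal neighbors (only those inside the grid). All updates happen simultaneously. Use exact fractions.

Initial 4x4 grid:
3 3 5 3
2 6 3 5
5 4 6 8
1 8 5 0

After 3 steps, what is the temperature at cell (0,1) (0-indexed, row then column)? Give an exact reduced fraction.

Step 1: cell (0,1) = 17/4
Step 2: cell (0,1) = 841/240
Step 3: cell (0,1) = 28699/7200
Full grid after step 3:
  7531/2160 28699/7200 29483/7200 1897/432
  14267/3600 24217/6000 27623/6000 2033/450
  14543/3600 5603/1200 28061/6000 863/180
  9613/2160 32581/7200 6961/1440 10127/2160

Answer: 28699/7200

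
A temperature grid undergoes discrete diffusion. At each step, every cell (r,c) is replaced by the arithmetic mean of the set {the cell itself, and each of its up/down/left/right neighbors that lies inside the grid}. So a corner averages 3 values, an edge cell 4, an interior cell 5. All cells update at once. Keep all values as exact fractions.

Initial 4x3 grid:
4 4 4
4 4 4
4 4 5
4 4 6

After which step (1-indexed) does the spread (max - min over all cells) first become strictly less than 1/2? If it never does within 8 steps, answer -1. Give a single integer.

Answer: 4

Derivation:
Step 1: max=5, min=4, spread=1
Step 2: max=19/4, min=4, spread=3/4
Step 3: max=183/40, min=4, spread=23/40
Step 4: max=32263/7200, min=7247/1800, spread=131/288
  -> spread < 1/2 first at step 4
Step 5: max=1906597/432000, min=438053/108000, spread=30877/86400
Step 6: max=37742501/8640000, min=1470199/360000, spread=98309/345600
Step 7: max=6741593477/1555200000, min=199672811/48600000, spread=14082541/62208000
Step 8: max=402201822143/93312000000, min=6019760137/1458000000, spread=135497387/746496000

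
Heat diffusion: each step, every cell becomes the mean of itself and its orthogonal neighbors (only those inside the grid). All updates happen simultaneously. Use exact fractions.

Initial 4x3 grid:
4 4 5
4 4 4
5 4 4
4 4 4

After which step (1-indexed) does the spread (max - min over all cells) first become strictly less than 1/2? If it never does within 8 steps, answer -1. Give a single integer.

Step 1: max=13/3, min=4, spread=1/3
  -> spread < 1/2 first at step 1
Step 2: max=77/18, min=4, spread=5/18
Step 3: max=4531/1080, min=2939/720, spread=49/432
Step 4: max=542869/129600, min=88369/21600, spread=2531/25920
Step 5: max=216473089/51840000, min=889391/216000, spread=3019249/51840000
Step 6: max=216236711/51840000, min=80159051/19440000, spread=297509/6220800
Step 7: max=777652799209/186624000000, min=1205085521/291600000, spread=6398065769/186624000000
Step 8: max=2332225464773/559872000000, min=48245378951/11664000000, spread=131578201/4478976000

Answer: 1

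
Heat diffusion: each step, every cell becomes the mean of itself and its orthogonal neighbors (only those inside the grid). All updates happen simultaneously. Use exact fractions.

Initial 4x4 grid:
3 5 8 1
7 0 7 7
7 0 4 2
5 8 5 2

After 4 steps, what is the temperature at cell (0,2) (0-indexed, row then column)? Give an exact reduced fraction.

Step 1: cell (0,2) = 21/4
Step 2: cell (0,2) = 1187/240
Step 3: cell (0,2) = 33881/7200
Step 4: cell (0,2) = 200383/43200
Full grid after step 4:
  96961/21600 108139/24000 200383/43200 301511/64800
  161641/36000 267511/60000 158461/36000 19249/4320
  503843/108000 796249/180000 51211/12000 147419/36000
  308527/64800 988471/216000 100151/24000 87377/21600

Answer: 200383/43200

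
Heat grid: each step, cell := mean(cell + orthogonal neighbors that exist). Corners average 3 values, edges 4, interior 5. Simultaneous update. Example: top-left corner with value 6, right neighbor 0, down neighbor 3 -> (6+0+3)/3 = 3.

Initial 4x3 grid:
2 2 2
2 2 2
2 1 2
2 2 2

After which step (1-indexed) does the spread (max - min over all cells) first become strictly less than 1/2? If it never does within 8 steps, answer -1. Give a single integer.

Answer: 1

Derivation:
Step 1: max=2, min=7/4, spread=1/4
  -> spread < 1/2 first at step 1
Step 2: max=2, min=177/100, spread=23/100
Step 3: max=787/400, min=8789/4800, spread=131/960
Step 4: max=14009/7200, min=79849/43200, spread=841/8640
Step 5: max=2786627/1440000, min=32017949/17280000, spread=56863/691200
Step 6: max=24930457/12960000, min=289505659/155520000, spread=386393/6220800
Step 7: max=9947641187/5184000000, min=116022276869/62208000000, spread=26795339/497664000
Step 8: max=594993850333/311040000000, min=6981144285871/3732480000000, spread=254051069/5971968000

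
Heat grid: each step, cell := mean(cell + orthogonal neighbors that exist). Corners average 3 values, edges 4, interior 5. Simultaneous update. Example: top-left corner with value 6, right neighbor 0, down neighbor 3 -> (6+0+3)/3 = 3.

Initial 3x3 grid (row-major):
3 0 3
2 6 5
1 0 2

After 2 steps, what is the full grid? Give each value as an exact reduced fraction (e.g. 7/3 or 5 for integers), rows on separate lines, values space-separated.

After step 1:
  5/3 3 8/3
  3 13/5 4
  1 9/4 7/3
After step 2:
  23/9 149/60 29/9
  31/15 297/100 29/10
  25/12 491/240 103/36

Answer: 23/9 149/60 29/9
31/15 297/100 29/10
25/12 491/240 103/36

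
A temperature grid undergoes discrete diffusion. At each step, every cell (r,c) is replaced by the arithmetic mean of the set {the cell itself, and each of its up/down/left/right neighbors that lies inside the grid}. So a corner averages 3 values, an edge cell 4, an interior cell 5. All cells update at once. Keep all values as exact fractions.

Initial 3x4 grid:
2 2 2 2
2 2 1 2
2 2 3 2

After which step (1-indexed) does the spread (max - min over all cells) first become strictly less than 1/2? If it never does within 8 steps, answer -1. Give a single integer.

Answer: 2

Derivation:
Step 1: max=7/3, min=7/4, spread=7/12
Step 2: max=103/48, min=11/6, spread=5/16
  -> spread < 1/2 first at step 2
Step 3: max=223/108, min=4511/2400, spread=4001/21600
Step 4: max=439241/216000, min=9193/4800, spread=6389/54000
Step 5: max=34028/16875, min=116119/60000, spread=1753/21600
Step 6: max=77965483/38880000, min=302983307/155520000, spread=71029/1244160
Step 7: max=1941492413/972000000, min=7612152527/3888000000, spread=410179/10368000
Step 8: max=278979613423/139968000000, min=1098788580067/559872000000, spread=45679663/1492992000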